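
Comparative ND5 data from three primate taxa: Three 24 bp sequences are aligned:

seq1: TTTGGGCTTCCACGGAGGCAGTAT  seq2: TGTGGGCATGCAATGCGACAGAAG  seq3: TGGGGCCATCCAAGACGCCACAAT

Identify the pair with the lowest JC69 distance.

seq1–seq2: 9/24 differ, p = 0.375, d = 0.520.
seq1–seq3: 10/24 differ, p = 0.417, d = 0.608.
seq2–seq3: 8/24 differ, p = 0.333, d = 0.441.
The smallest distance is between seq2 and seq3.

seq2 and seq3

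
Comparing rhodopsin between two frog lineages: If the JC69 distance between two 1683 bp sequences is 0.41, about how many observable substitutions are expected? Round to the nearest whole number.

Invert JC69: p = (3/4)(1 − e^(−4d/3)) = 0.75 × (1 − e^(-0.546667)) = 0.75 × (1 − 0.578876) = 0.315843.
Expected differing sites = pL ≈ 0.315843 × 1683 = 531.563769 ≈ 532.

532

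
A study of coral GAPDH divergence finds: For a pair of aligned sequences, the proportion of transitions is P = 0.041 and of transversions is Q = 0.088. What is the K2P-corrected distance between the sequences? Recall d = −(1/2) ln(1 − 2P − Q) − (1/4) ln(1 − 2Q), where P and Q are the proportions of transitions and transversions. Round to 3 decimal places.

0.142

Under the Kimura two-parameter model, d = −½ ln(1 − 2P − Q) − ¼ ln(1 − 2Q).
1 − 2P − Q = 0.83, giving −½ ln(0.83) = 0.093165.
1 − 2Q = 0.824, giving −¼ ln(0.824) = 0.048396.
d = 0.093165 + 0.048396 = 0.141561.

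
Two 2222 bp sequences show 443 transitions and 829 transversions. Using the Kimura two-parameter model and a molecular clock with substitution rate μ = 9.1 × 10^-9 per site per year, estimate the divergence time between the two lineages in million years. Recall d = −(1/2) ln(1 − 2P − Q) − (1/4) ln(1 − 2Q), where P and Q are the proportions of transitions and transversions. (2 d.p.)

59.43

P = 443/2222 ≈ 0.19937 and Q = 829/2222 ≈ 0.373087.
Under the Kimura two-parameter model, d = −½ ln(1 − 2P − Q) − ¼ ln(1 − 2Q).
1 − 2P − Q = 0.228173, giving −½ ln(0.228173) = 0.738826.
1 − 2Q = 0.253826, giving −¼ ln(0.253826) = 0.342777.
d = 0.738826 + 0.342777 = 1.081603.
Under a molecular clock d = 2μt, so t = d/(2μ) = 1.081603 / (2 × 9.1 × 10^-9) = 59.43 million years.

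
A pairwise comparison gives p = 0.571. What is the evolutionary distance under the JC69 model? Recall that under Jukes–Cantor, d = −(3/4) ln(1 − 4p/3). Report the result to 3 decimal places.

d = −(3/4) ln(1 − 4p/3) = −0.75 ln(1 − 0.761333) = −0.75 ln(0.238667)
  = −0.75 × (-1.432686) = 1.074515 substitutions/site.

1.075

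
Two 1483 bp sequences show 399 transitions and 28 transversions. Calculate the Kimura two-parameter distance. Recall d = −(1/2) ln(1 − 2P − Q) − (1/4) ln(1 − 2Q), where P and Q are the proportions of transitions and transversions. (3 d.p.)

P = 399/1483 ≈ 0.269049 and Q = 28/1483 ≈ 0.018881.
Under the Kimura two-parameter model, d = −½ ln(1 − 2P − Q) − ¼ ln(1 − 2Q).
1 − 2P − Q = 0.443021, giving −½ ln(0.443021) = 0.407069.
1 − 2Q = 0.962238, giving −¼ ln(0.962238) = 0.009623.
d = 0.407069 + 0.009623 = 0.416692.

0.417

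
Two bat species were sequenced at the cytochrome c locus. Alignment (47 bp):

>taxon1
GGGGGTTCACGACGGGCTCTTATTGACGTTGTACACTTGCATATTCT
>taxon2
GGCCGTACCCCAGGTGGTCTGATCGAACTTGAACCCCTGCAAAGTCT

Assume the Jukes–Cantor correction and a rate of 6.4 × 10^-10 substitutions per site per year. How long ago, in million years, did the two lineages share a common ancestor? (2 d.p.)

The sequences differ at 17 of 47 sites, so p = 17/47 ≈ 0.361702.
d = −(3/4) ln(1 − 4p/3) = −0.75 ln(1 − 0.482269) = −0.75 ln(0.517731)
  = −0.75 × (-0.658299) = 0.493724 substitutions/site.
Under a molecular clock d = 2μt, so t = d/(2μ) = 0.493724 / (2 × 6.4 × 10^-10) = 385.72 million years.

385.72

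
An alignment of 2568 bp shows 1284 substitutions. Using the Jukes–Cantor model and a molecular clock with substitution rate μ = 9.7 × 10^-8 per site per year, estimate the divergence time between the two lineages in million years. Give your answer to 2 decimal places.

p = 1284/2568 = 0.5.
d = −(3/4) ln(1 − 4p/3) = −0.75 ln(1 − 0.666667) = −0.75 ln(0.333333)
  = −0.75 × (-1.098613) = 0.823960 substitutions/site.
Under a molecular clock d = 2μt, so t = d/(2μ) = 0.823960 / (2 × 9.7 × 10^-8) = 4.25 million years.

4.25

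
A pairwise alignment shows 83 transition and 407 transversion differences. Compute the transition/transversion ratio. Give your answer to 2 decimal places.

0.20

R = 83/407 = 0.203931… ≈ 0.20 (to 2 d.p.).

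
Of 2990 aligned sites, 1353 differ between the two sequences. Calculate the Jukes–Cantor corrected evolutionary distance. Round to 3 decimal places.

0.694

p = 1353/2990 ≈ 0.452508.
d = −(3/4) ln(1 − 4p/3) = −0.75 ln(1 − 0.603344) = −0.75 ln(0.396656)
  = −0.75 × (-0.924686) = 0.693515 substitutions/site.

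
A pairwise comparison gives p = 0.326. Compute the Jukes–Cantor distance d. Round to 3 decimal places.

d = −(3/4) ln(1 − 4p/3) = −0.75 ln(1 − 0.434667) = −0.75 ln(0.565333)
  = −0.75 × (-0.570340) = 0.427755 substitutions/site.

0.428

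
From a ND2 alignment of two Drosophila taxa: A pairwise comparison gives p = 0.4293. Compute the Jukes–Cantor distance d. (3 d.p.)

0.637

d = −(3/4) ln(1 − 4p/3) = −0.75 ln(1 − 0.5724) = −0.75 ln(0.4276)
  = −0.75 × (-0.849567) = 0.637175 substitutions/site.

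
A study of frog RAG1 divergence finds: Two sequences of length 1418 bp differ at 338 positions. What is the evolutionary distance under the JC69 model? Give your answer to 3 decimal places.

p = 338/1418 ≈ 0.238364.
d = −(3/4) ln(1 − 4p/3) = −0.75 ln(1 − 0.317819) = −0.75 ln(0.682181)
  = −0.75 × (-0.382460) = 0.286845 substitutions/site.

0.287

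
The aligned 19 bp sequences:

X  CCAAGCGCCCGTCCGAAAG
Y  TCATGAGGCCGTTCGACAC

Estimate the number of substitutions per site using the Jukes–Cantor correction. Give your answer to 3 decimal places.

0.507

The sequences differ at 7 of 19 sites (1, 4, 6, 8, 13, 17, 19), so p = 7/19 ≈ 0.368421.
d = −(3/4) ln(1 − 4p/3) = −0.75 ln(1 − 0.491228) = −0.75 ln(0.508772)
  = −0.75 × (-0.675755) = 0.506816 substitutions/site.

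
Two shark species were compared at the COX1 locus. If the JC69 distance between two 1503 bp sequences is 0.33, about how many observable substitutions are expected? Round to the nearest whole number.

401

Invert JC69: p = (3/4)(1 − e^(−4d/3)) = 0.75 × (1 − e^(-0.44)) = 0.75 × (1 − 0.644036) = 0.266973.
Expected differing sites = pL ≈ 0.266973 × 1503 = 401.260419 ≈ 401.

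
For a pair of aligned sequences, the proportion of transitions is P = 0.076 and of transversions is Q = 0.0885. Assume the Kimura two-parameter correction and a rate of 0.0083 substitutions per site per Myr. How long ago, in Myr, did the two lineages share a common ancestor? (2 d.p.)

Under the Kimura two-parameter model, d = −½ ln(1 − 2P − Q) − ¼ ln(1 − 2Q).
1 − 2P − Q = 0.7595, giving −½ ln(0.7595) = 0.137547.
1 − 2Q = 0.823, giving −¼ ln(0.823) = 0.048700.
d = 0.137547 + 0.048700 = 0.186247.
Under a molecular clock d = 2μt, so t = d/(2μ) = 0.186247 / (2 × 0.0083) = 11.22 Myr.

11.22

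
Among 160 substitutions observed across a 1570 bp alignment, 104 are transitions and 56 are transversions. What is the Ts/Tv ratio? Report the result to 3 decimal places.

R = 104/56 = 1.857142… ≈ 1.857 (to 3 d.p.).

1.857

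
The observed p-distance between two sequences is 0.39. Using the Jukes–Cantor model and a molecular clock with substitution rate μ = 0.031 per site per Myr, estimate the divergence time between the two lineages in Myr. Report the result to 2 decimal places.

d = −(3/4) ln(1 − 4p/3) = −0.75 ln(1 − 0.52) = −0.75 ln(0.48)
  = −0.75 × (-0.733969) = 0.550477 substitutions/site.
Under a molecular clock d = 2μt, so t = d/(2μ) = 0.550477 / (2 × 0.031) = 8.88 Myr.

8.88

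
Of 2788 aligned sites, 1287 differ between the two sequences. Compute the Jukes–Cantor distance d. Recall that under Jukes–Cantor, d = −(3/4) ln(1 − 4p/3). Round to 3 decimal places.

0.717

p = 1287/2788 ≈ 0.461621.
d = −(3/4) ln(1 − 4p/3) = −0.75 ln(1 − 0.615495) = −0.75 ln(0.384505)
  = −0.75 × (-0.955798) = 0.716849 substitutions/site.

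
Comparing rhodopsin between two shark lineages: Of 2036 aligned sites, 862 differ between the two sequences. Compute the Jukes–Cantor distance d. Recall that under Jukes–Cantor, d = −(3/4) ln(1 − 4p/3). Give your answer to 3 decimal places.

0.623

p = 862/2036 ≈ 0.423379.
d = −(3/4) ln(1 − 4p/3) = −0.75 ln(1 − 0.564505) = −0.75 ln(0.435495)
  = −0.75 × (-0.831272) = 0.623454 substitutions/site.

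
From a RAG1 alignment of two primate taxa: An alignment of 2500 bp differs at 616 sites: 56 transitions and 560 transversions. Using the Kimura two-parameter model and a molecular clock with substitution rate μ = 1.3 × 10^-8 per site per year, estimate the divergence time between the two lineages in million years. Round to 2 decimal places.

11.73

P = 56/2500 = 0.0224 and Q = 560/2500 = 0.224.
Under the Kimura two-parameter model, d = −½ ln(1 − 2P − Q) − ¼ ln(1 − 2Q).
1 − 2P − Q = 0.7312, giving −½ ln(0.7312) = 0.156534.
1 − 2Q = 0.552, giving −¼ ln(0.552) = 0.148552.
d = 0.156534 + 0.148552 = 0.305086.
Under a molecular clock d = 2μt, so t = d/(2μ) = 0.305086 / (2 × 1.3 × 10^-8) = 11.73 million years.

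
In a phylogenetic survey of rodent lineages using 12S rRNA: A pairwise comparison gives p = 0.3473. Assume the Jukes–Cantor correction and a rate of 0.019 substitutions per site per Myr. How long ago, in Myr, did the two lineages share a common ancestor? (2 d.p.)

d = −(3/4) ln(1 − 4p/3) = −0.75 ln(1 − 0.463067) = −0.75 ln(0.536933)
  = −0.75 × (-0.621882) = 0.466412 substitutions/site.
Under a molecular clock d = 2μt, so t = d/(2μ) = 0.466412 / (2 × 0.019) = 12.27 Myr.

12.27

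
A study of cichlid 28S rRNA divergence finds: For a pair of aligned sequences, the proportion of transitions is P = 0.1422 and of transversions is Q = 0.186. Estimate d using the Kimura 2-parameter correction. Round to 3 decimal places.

0.434

Under the Kimura two-parameter model, d = −½ ln(1 − 2P − Q) − ¼ ln(1 − 2Q).
1 − 2P − Q = 0.5296, giving −½ ln(0.5296) = 0.317817.
1 − 2Q = 0.628, giving −¼ ln(0.628) = 0.116304.
d = 0.317817 + 0.116304 = 0.434121.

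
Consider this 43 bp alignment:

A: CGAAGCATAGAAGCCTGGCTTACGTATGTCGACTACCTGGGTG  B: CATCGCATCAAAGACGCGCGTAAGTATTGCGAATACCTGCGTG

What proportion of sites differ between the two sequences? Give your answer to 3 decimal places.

The sequences differ at 14 of 43 positions.
p = 14/43 = 0.325581… ≈ 0.326 (to 3 d.p.).

0.326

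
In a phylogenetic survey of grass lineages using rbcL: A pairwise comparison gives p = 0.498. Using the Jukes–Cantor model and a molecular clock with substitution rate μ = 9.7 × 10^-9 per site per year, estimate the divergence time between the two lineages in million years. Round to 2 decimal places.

42.16

d = −(3/4) ln(1 − 4p/3) = −0.75 ln(1 − 0.664) = −0.75 ln(0.336)
  = −0.75 × (-1.090644) = 0.817983 substitutions/site.
Under a molecular clock d = 2μt, so t = d/(2μ) = 0.817983 / (2 × 9.7 × 10^-9) = 42.16 million years.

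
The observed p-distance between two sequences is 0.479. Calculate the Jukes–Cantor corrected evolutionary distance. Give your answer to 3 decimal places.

d = −(3/4) ln(1 − 4p/3) = −0.75 ln(1 − 0.638667) = −0.75 ln(0.361333)
  = −0.75 × (-1.017955) = 0.763466 substitutions/site.

0.763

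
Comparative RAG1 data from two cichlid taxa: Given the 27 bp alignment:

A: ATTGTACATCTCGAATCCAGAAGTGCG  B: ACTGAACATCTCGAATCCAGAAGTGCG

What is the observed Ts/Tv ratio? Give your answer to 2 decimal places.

Transitions are A↔G and C↔T; transversions are all other mismatches.
Transitions: 1. Transversions: 1.
R = 1/1 = 1.00.

1.00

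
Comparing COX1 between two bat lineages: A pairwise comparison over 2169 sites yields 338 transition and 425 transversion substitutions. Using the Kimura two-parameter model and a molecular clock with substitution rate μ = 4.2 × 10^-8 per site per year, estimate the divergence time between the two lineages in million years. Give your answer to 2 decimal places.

P = 338/2169 ≈ 0.155832 and Q = 425/2169 ≈ 0.195943.
Under the Kimura two-parameter model, d = −½ ln(1 − 2P − Q) − ¼ ln(1 − 2Q).
1 − 2P − Q = 0.492393, giving −½ ln(0.492393) = 0.354239.
1 − 2Q = 0.608114, giving −¼ ln(0.608114) = 0.124348.
d = 0.354239 + 0.124348 = 0.478587.
Under a molecular clock d = 2μt, so t = d/(2μ) = 0.478587 / (2 × 4.2 × 10^-8) = 5.70 million years.

5.70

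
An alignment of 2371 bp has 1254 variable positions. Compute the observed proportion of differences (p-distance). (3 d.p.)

0.529

p = 1254/2371 = 0.528890… ≈ 0.529 (to 3 d.p.).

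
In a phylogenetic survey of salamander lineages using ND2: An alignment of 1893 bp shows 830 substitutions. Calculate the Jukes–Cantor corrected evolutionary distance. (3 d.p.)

p = 830/1893 ≈ 0.438457.
d = −(3/4) ln(1 − 4p/3) = −0.75 ln(1 − 0.584609) = −0.75 ln(0.415391)
  = −0.75 × (-0.878535) = 0.658901 substitutions/site.

0.659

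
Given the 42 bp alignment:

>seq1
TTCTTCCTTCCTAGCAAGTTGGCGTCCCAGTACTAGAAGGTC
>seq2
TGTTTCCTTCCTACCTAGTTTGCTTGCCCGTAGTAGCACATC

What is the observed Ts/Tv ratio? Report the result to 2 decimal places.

0.20

Transitions are A↔G and C↔T; transversions are all other mismatches.
Transitions: 2. Transversions: 10.
R = 2/10 = 0.20.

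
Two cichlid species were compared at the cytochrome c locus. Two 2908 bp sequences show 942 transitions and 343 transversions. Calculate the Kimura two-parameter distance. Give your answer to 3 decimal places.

0.793

P = 942/2908 ≈ 0.323934 and Q = 343/2908 ≈ 0.11795.
Under the Kimura two-parameter model, d = −½ ln(1 − 2P − Q) − ¼ ln(1 − 2Q).
1 − 2P − Q = 0.234182, giving −½ ln(0.234182) = 0.725828.
1 − 2Q = 0.7641, giving −¼ ln(0.7641) = 0.067264.
d = 0.725828 + 0.067264 = 0.793092.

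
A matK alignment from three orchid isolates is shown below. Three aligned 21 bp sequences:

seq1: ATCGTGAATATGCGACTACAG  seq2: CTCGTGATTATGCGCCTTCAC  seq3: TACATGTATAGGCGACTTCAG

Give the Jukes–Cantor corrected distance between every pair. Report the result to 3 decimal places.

d(seq1,seq2) = 0.286, d(seq1,seq3) = 0.360, d(seq2,seq3) = 0.532

seq1–seq2: 5/21 sites differ → p ≈ 0.238095, d = −0.75 ln(1 − 0.31746) = 0.286451 ≈ 0.286.
seq1–seq3: 6/21 sites differ → p ≈ 0.285714, d = −0.75 ln(1 − 0.380952) = 0.359679 ≈ 0.360.
seq2–seq3: 8/21 sites differ → p ≈ 0.380952, d = −0.75 ln(1 − 0.507936) = 0.531860 ≈ 0.532.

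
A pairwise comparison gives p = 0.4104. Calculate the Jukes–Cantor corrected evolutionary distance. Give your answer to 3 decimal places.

d = −(3/4) ln(1 − 4p/3) = −0.75 ln(1 − 0.5472) = −0.75 ln(0.4528)
  = −0.75 × (-0.792305) = 0.594229 substitutions/site.

0.594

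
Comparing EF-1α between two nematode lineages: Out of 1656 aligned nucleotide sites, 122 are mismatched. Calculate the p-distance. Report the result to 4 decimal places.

0.0737

p = 122/1656 = 0.073671… ≈ 0.0737 (to 4 d.p.).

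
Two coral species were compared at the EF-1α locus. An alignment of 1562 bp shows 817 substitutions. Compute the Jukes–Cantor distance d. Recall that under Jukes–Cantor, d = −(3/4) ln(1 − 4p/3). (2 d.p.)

0.90

p = 817/1562 ≈ 0.523047.
d = −(3/4) ln(1 − 4p/3) = −0.75 ln(1 − 0.697396) = −0.75 ln(0.302604)
  = −0.75 × (-1.195330) = 0.896498 substitutions/site.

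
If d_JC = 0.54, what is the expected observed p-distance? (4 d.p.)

p = (3/4)(1 − e^(−4d/3)) = 0.75 × (1 − e^(-0.72)) = 0.75 × (1 − 0.486752) = 0.384936.

0.3849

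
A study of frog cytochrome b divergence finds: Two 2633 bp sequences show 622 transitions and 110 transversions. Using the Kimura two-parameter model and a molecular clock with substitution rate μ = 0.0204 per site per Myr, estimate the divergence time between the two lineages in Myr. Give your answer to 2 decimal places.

P = 622/2633 ≈ 0.236232 and Q = 110/2633 ≈ 0.041777.
Under the Kimura two-parameter model, d = −½ ln(1 − 2P − Q) − ¼ ln(1 − 2Q).
1 − 2P − Q = 0.485759, giving −½ ln(0.485759) = 0.361021.
1 − 2Q = 0.916446, giving −¼ ln(0.916446) = 0.021813.
d = 0.361021 + 0.021813 = 0.382834.
Under a molecular clock d = 2μt, so t = d/(2μ) = 0.382834 / (2 × 0.0204) = 9.38 Myr.

9.38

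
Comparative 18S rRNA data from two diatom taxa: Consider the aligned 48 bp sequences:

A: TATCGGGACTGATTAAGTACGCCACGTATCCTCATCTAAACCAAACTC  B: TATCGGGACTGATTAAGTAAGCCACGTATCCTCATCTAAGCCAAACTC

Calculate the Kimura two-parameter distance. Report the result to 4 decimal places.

Of 48 sites, 1 differences are transitions and 1 are transversions, so P = 1/48 ≈ 0.020833 and Q = 1/48 ≈ 0.020833.
Under the Kimura two-parameter model, d = −½ ln(1 − 2P − Q) − ¼ ln(1 − 2Q).
1 − 2P − Q = 0.937501, giving −½ ln(0.937501) = 0.032269.
1 − 2Q = 0.958334, giving −¼ ln(0.958334) = 0.010640.
d = 0.032269 + 0.010640 = 0.042909.

0.0429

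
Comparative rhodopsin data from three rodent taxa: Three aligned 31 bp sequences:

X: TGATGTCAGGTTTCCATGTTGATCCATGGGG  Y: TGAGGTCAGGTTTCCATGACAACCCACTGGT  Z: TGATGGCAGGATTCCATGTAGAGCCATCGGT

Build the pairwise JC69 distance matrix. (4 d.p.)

X–Y: 8/31 sites differ → p ≈ 0.258065, d = −0.75 ln(1 − 0.344087) = 0.316295 ≈ 0.3163.
X–Z: 6/31 sites differ → p ≈ 0.193548, d = −0.75 ln(1 − 0.258064) = 0.223869 ≈ 0.2239.
Y–Z: 9/31 sites differ → p ≈ 0.290323, d = −0.75 ln(1 − 0.387097) = 0.367161 ≈ 0.3672.

d(X,Y) = 0.3163, d(X,Z) = 0.2239, d(Y,Z) = 0.3672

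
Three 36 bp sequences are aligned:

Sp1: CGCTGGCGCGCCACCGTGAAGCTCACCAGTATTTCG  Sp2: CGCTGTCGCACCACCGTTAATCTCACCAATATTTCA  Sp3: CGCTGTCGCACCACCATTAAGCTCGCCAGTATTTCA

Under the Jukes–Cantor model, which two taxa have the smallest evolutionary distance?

Sp2 and Sp3

Sp1–Sp2: 6/36 differ, p = 0.167, d = 0.188.
Sp1–Sp3: 6/36 differ, p = 0.167, d = 0.188.
Sp2–Sp3: 4/36 differ, p = 0.111, d = 0.120.
The smallest distance is between Sp2 and Sp3.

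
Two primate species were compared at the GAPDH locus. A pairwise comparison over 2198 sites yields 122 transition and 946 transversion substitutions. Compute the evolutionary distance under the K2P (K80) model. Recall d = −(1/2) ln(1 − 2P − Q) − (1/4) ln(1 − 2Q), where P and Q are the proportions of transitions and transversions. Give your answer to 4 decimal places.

P = 122/2198 ≈ 0.055505 and Q = 946/2198 ≈ 0.430391.
Under the Kimura two-parameter model, d = −½ ln(1 − 2P − Q) − ¼ ln(1 − 2Q).
1 − 2P − Q = 0.458599, giving −½ ln(0.458599) = 0.389790.
1 − 2Q = 0.139218, giving −¼ ln(0.139218) = 0.492929.
d = 0.389790 + 0.492929 = 0.882719.

0.8827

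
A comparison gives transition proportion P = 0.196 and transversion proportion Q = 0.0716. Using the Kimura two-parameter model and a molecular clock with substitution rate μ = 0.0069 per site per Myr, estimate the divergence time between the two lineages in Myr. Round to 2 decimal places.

Under the Kimura two-parameter model, d = −½ ln(1 − 2P − Q) − ¼ ln(1 − 2Q).
1 − 2P − Q = 0.5364, giving −½ ln(0.5364) = 0.311438.
1 − 2Q = 0.8568, giving −¼ ln(0.8568) = 0.038638.
d = 0.311438 + 0.038638 = 0.350076.
Under a molecular clock d = 2μt, so t = d/(2μ) = 0.350076 / (2 × 0.0069) = 25.37 Myr.

25.37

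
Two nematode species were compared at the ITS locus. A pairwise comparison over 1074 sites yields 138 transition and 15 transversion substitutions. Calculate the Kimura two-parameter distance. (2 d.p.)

P = 138/1074 ≈ 0.128492 and Q = 15/1074 ≈ 0.013966.
Under the Kimura two-parameter model, d = −½ ln(1 − 2P − Q) − ¼ ln(1 − 2Q).
1 − 2P − Q = 0.72905, giving −½ ln(0.72905) = 0.158006.
1 − 2Q = 0.972068, giving −¼ ln(0.972068) = 0.007082.
d = 0.158006 + 0.007082 = 0.165088.

0.17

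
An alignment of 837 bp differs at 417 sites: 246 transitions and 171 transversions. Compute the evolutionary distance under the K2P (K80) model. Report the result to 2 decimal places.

P = 246/837 ≈ 0.293907 and Q = 171/837 ≈ 0.204301.
Under the Kimura two-parameter model, d = −½ ln(1 − 2P − Q) − ¼ ln(1 − 2Q).
1 − 2P − Q = 0.207885, giving −½ ln(0.207885) = 0.785385.
1 − 2Q = 0.591398, giving −¼ ln(0.591398) = 0.131317.
d = 0.785385 + 0.131317 = 0.916702.

0.92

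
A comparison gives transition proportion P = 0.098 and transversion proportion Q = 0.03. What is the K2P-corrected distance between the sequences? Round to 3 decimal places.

0.144

Under the Kimura two-parameter model, d = −½ ln(1 − 2P − Q) − ¼ ln(1 − 2Q).
1 − 2P − Q = 0.774, giving −½ ln(0.774) = 0.128092.
1 − 2Q = 0.94, giving −¼ ln(0.94) = 0.015469.
d = 0.128092 + 0.015469 = 0.143561.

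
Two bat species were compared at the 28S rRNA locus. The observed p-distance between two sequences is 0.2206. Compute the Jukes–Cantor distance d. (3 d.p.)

0.261

d = −(3/4) ln(1 − 4p/3) = −0.75 ln(1 − 0.294133) = −0.75 ln(0.705867)
  = −0.75 × (-0.348328) = 0.261246 substitutions/site.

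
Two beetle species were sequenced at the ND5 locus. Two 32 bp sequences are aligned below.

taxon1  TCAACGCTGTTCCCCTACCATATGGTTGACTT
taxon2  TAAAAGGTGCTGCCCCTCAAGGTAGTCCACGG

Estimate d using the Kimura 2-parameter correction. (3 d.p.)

Of 32 sites, 5 differences are transitions and 10 are transversions, so P = 5/32 = 0.15625 and Q = 10/32 = 0.3125.
Under the Kimura two-parameter model, d = −½ ln(1 − 2P − Q) − ¼ ln(1 − 2Q).
1 − 2P − Q = 0.375, giving −½ ln(0.375) = 0.490415.
1 − 2Q = 0.375, giving −¼ ln(0.375) = 0.245207.
d = 0.490415 + 0.245207 = 0.735622.

0.736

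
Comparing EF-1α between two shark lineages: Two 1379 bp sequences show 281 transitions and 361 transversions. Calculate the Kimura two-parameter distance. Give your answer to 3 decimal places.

P = 281/1379 ≈ 0.203771 and Q = 361/1379 ≈ 0.261784.
Under the Kimura two-parameter model, d = −½ ln(1 − 2P − Q) − ¼ ln(1 − 2Q).
1 − 2P − Q = 0.330674, giving −½ ln(0.330674) = 0.553311.
1 − 2Q = 0.476432, giving −¼ ln(0.476432) = 0.185358.
d = 0.553311 + 0.185358 = 0.738669.

0.739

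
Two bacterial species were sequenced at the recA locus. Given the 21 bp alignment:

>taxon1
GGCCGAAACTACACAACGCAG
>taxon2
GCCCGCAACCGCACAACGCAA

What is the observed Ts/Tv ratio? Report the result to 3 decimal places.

1.500

Transitions are A↔G and C↔T; transversions are all other mismatches.
Transitions: 3. Transversions: 2.
R = 3/2 = 1.500.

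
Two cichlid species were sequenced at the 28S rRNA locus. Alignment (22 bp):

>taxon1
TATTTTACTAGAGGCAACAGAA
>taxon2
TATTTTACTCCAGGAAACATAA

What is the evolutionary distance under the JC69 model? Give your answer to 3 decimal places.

0.208

The sequences differ at 4 of 22 sites (10, 11, 15, 20), so p = 4/22 ≈ 0.181818.
d = −(3/4) ln(1 − 4p/3) = −0.75 ln(1 − 0.242424) = −0.75 ln(0.757576)
  = −0.75 × (-0.277631) = 0.208223 substitutions/site.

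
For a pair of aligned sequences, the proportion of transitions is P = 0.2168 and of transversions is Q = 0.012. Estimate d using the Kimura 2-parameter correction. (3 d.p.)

0.301

Under the Kimura two-parameter model, d = −½ ln(1 − 2P − Q) − ¼ ln(1 − 2Q).
1 − 2P − Q = 0.5544, giving −½ ln(0.5544) = 0.294934.
1 − 2Q = 0.976, giving −¼ ln(0.976) = 0.006073.
d = 0.294934 + 0.006073 = 0.301007.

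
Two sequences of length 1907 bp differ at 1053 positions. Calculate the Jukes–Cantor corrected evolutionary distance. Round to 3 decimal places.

1.000

p = 1053/1907 ≈ 0.552176.
d = −(3/4) ln(1 − 4p/3) = −0.75 ln(1 − 0.736235) = −0.75 ln(0.263765)
  = −0.75 × (-1.332697) = 0.999523 substitutions/site.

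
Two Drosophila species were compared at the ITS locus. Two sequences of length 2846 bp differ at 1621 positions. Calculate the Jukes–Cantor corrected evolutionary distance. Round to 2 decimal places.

1.07

p = 1621/2846 ≈ 0.569571.
d = −(3/4) ln(1 − 4p/3) = −0.75 ln(1 − 0.759428) = −0.75 ln(0.240572)
  = −0.75 × (-1.424736) = 1.068552 substitutions/site.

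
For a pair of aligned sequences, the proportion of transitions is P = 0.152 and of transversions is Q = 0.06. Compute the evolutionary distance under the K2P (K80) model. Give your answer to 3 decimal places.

0.258

Under the Kimura two-parameter model, d = −½ ln(1 − 2P − Q) − ¼ ln(1 − 2Q).
1 − 2P − Q = 0.636, giving −½ ln(0.636) = 0.226278.
1 − 2Q = 0.88, giving −¼ ln(0.88) = 0.031958.
d = 0.226278 + 0.031958 = 0.258236.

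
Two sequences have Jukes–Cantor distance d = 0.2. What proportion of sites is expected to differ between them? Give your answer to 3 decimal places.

0.176

p = (3/4)(1 − e^(−4d/3)) = 0.75 × (1 − e^(-0.266667)) = 0.75 × (1 − 0.765928) = 0.175554.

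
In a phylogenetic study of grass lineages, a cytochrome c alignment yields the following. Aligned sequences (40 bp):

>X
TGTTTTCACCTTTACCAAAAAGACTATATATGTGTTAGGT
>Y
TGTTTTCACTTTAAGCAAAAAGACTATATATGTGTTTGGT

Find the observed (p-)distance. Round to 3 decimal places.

The sequences differ at 4 of 40 positions (sites 10, 13, 15, 37).
p = 4/40 = 0.100.

0.100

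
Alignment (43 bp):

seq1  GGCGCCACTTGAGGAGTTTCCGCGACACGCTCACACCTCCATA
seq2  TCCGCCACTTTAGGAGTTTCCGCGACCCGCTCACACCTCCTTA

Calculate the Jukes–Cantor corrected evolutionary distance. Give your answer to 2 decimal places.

The sequences differ at 5 of 43 sites (1, 2, 11, 27, 41), so p = 5/43 ≈ 0.116279.
d = −(3/4) ln(1 − 4p/3) = −0.75 ln(1 − 0.155039) = −0.75 ln(0.844961)
  = −0.75 × (-0.168465) = 0.126349 substitutions/site.

0.13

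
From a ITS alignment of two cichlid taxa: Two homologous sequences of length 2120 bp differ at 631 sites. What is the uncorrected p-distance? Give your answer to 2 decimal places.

p = 631/2120 = 0.297641… ≈ 0.30 (to 2 d.p.).

0.30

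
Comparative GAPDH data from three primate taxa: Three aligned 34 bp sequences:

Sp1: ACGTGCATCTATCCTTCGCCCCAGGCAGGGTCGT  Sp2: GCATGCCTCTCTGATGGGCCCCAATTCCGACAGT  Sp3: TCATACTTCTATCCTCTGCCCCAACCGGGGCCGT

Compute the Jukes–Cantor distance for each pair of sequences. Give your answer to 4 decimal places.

Sp1–Sp2: 16/34 sites differ → p ≈ 0.470588, d = −0.75 ln(1 − 0.627451) = 0.740540 ≈ 0.7405.
Sp1–Sp3: 10/34 sites differ → p ≈ 0.294118, d = −0.75 ln(1 − 0.392157) = 0.373379 ≈ 0.3734.
Sp2–Sp3: 14/34 sites differ → p ≈ 0.411765, d = −0.75 ln(1 − 0.54902) = 0.597249 ≈ 0.5972.

d(Sp1,Sp2) = 0.7405, d(Sp1,Sp3) = 0.3734, d(Sp2,Sp3) = 0.5972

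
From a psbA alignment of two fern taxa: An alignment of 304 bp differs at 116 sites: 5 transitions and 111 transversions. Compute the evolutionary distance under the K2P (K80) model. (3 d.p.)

P = 5/304 ≈ 0.016447 and Q = 111/304 ≈ 0.365132.
Under the Kimura two-parameter model, d = −½ ln(1 − 2P − Q) − ¼ ln(1 − 2Q).
1 − 2P − Q = 0.601974, giving −½ ln(0.601974) = 0.253771.
1 − 2Q = 0.269736, giving −¼ ln(0.269736) = 0.327578.
d = 0.253771 + 0.327578 = 0.581349.

0.581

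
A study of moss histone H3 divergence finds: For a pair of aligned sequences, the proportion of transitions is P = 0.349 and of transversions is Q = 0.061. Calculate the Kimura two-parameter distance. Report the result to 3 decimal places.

0.744

Under the Kimura two-parameter model, d = −½ ln(1 − 2P − Q) − ¼ ln(1 − 2Q).
1 − 2P − Q = 0.241, giving −½ ln(0.241) = 0.711479.
1 − 2Q = 0.878, giving −¼ ln(0.878) = 0.032527.
d = 0.711479 + 0.032527 = 0.744006.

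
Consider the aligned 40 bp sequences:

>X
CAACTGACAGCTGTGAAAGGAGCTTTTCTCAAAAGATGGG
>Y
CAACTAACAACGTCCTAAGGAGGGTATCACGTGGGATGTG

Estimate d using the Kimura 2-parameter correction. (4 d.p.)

0.5725

Of 40 sites, 6 differences are transitions and 10 are transversions, so P = 6/40 = 0.15 and Q = 10/40 = 0.25.
Under the Kimura two-parameter model, d = −½ ln(1 − 2P − Q) − ¼ ln(1 − 2Q).
1 − 2P − Q = 0.45, giving −½ ln(0.45) = 0.399254.
1 − 2Q = 0.5, giving −¼ ln(0.5) = 0.173287.
d = 0.399254 + 0.173287 = 0.572541.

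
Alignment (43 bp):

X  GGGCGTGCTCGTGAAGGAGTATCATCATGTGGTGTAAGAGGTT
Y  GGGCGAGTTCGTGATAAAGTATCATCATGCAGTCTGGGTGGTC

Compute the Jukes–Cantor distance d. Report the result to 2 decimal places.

The sequences differ at 12 of 43 sites, so p = 12/43 ≈ 0.27907.
d = −(3/4) ln(1 − 4p/3) = −0.75 ln(1 − 0.372093) = −0.75 ln(0.627907)
  = −0.75 × (-0.465363) = 0.349022 substitutions/site.

0.35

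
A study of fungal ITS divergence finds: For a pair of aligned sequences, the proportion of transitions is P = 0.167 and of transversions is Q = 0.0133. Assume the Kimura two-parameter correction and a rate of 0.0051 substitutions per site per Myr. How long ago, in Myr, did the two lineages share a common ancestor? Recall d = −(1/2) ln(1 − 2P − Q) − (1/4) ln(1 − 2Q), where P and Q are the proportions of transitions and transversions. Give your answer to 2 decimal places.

Under the Kimura two-parameter model, d = −½ ln(1 − 2P − Q) − ¼ ln(1 − 2Q).
1 − 2P − Q = 0.6527, giving −½ ln(0.6527) = 0.213319.
1 − 2Q = 0.9734, giving −¼ ln(0.9734) = 0.006740.
d = 0.213319 + 0.006740 = 0.220059.
Under a molecular clock d = 2μt, so t = d/(2μ) = 0.220059 / (2 × 0.0051) = 21.57 Myr.

21.57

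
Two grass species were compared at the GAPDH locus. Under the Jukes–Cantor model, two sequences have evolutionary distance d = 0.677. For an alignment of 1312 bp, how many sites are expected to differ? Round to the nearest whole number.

585

Invert JC69: p = (3/4)(1 − e^(−4d/3)) = 0.75 × (1 − e^(-0.902667)) = 0.75 × (1 − 0.405487) = 0.445885.
Expected differing sites = pL ≈ 0.445885 × 1312 = 585.00112 ≈ 585.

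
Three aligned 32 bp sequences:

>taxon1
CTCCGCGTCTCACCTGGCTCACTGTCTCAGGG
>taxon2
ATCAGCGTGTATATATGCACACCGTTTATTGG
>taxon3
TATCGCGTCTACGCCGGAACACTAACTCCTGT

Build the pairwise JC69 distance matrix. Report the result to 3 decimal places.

taxon1–taxon2: 15/32 sites differ → p = 0.46875, d = −0.75 ln(1 − 0.625) = 0.735622 ≈ 0.736.
taxon1–taxon3: 14/32 sites differ → p = 0.4375, d = −0.75 ln(1 − 0.583333) = 0.656601 ≈ 0.657.
taxon2–taxon3: 18/32 sites differ → p = 0.5625, d = −0.75 ln(1 − 0.75) = 1.039721 ≈ 1.040.

d(taxon1,taxon2) = 0.736, d(taxon1,taxon3) = 0.657, d(taxon2,taxon3) = 1.040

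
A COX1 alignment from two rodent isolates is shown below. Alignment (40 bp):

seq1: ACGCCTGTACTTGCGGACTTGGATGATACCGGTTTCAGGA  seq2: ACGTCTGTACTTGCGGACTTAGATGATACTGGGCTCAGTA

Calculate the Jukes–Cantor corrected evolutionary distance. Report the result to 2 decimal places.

The sequences differ at 6 of 40 sites (4, 21, 30, 33, 34, 39), so p = 6/40 = 0.15.
d = −(3/4) ln(1 − 4p/3) = −0.75 ln(1 − 0.2) = −0.75 ln(0.8)
  = −0.75 × (-0.223144) = 0.167358 substitutions/site.

0.17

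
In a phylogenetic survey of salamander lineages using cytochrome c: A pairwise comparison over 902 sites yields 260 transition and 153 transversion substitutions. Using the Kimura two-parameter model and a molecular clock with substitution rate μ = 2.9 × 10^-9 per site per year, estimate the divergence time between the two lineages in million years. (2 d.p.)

P = 260/902 ≈ 0.288248 and Q = 153/902 ≈ 0.169623.
Under the Kimura two-parameter model, d = −½ ln(1 − 2P − Q) − ¼ ln(1 − 2Q).
1 − 2P − Q = 0.253881, giving −½ ln(0.253881) = 0.685445.
1 − 2Q = 0.660754, giving −¼ ln(0.660754) = 0.103593.
d = 0.685445 + 0.103593 = 0.789038.
Under a molecular clock d = 2μt, so t = d/(2μ) = 0.789038 / (2 × 2.9 × 10^-9) = 136.04 million years.

136.04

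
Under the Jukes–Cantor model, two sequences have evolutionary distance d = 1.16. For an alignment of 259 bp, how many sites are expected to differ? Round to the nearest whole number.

Invert JC69: p = (3/4)(1 − e^(−4d/3)) = 0.75 × (1 − e^(-1.546667)) = 0.75 × (1 − 0.212957) = 0.590282.
Expected differing sites = pL ≈ 0.590282 × 259 = 152.883038 ≈ 153.

153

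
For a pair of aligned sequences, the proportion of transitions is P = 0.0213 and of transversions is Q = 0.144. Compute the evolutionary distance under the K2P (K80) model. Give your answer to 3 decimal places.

Under the Kimura two-parameter model, d = −½ ln(1 − 2P − Q) − ¼ ln(1 − 2Q).
1 − 2P − Q = 0.8134, giving −½ ln(0.8134) = 0.103266.
1 − 2Q = 0.712, giving −¼ ln(0.712) = 0.084919.
d = 0.103266 + 0.084919 = 0.188185.

0.188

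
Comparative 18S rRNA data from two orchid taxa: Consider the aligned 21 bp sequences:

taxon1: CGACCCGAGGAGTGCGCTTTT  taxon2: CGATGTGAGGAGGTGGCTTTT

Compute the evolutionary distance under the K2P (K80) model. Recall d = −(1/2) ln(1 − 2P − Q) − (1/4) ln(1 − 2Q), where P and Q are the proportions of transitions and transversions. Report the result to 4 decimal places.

0.3597

Of 21 sites, 2 differences are transitions and 4 are transversions, so P = 2/21 ≈ 0.095238 and Q = 4/21 ≈ 0.190476.
Under the Kimura two-parameter model, d = −½ ln(1 − 2P − Q) − ¼ ln(1 − 2Q).
1 − 2P − Q = 0.619048, giving −½ ln(0.619048) = 0.239786.
1 − 2Q = 0.619048, giving −¼ ln(0.619048) = 0.119893.
d = 0.239786 + 0.119893 = 0.359679.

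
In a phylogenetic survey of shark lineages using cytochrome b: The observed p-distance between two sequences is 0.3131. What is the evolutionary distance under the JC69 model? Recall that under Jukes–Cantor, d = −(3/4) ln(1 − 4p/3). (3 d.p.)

d = −(3/4) ln(1 − 4p/3) = −0.75 ln(1 − 0.417467) = −0.75 ln(0.582533)
  = −0.75 × (-0.540369) = 0.405277 substitutions/site.

0.405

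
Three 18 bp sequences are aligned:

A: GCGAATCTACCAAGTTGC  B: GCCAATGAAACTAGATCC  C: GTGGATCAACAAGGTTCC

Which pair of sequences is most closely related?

A–B: 7/18 differ, p = 0.389, d = 0.548.
A–C: 6/18 differ, p = 0.333, d = 0.441.
B–C: 9/18 differ, p = 0.500, d = 0.824.
The smallest distance is between A and C.

A and C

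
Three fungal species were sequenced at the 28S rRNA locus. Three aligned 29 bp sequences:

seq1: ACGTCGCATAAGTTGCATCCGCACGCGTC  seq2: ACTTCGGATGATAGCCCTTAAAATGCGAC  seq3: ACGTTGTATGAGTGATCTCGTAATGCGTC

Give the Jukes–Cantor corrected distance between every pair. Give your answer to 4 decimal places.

d(seq1,seq2) = 0.7739, d(seq1,seq3) = 0.5285, d(seq2,seq3) = 0.5285

seq1–seq2: 14/29 sites differ → p ≈ 0.482759, d = −0.75 ln(1 − 0.643679) = 0.773942 ≈ 0.7739.
seq1–seq3: 11/29 sites differ → p ≈ 0.37931, d = −0.75 ln(1 − 0.505747) = 0.528531 ≈ 0.5285.
seq2–seq3: 11/29 sites differ → p ≈ 0.37931, d = −0.75 ln(1 − 0.505747) = 0.528531 ≈ 0.5285.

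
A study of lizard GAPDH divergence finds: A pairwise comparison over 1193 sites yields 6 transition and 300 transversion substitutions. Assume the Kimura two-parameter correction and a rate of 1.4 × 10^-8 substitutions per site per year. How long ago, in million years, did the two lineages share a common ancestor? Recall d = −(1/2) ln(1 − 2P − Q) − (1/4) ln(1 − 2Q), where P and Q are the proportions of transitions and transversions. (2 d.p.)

11.66

P = 6/1193 ≈ 0.005029 and Q = 300/1193 ≈ 0.251467.
Under the Kimura two-parameter model, d = −½ ln(1 − 2P − Q) − ¼ ln(1 − 2Q).
1 − 2P − Q = 0.738475, giving −½ ln(0.738475) = 0.151584.
1 − 2Q = 0.497066, giving −¼ ln(0.497066) = 0.174758.
d = 0.151584 + 0.174758 = 0.326342.
Under a molecular clock d = 2μt, so t = d/(2μ) = 0.326342 / (2 × 1.4 × 10^-8) = 11.66 million years.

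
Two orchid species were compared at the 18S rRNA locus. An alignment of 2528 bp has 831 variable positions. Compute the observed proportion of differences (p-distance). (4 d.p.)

0.3287

p = 831/2528 = 0.328718… ≈ 0.3287 (to 4 d.p.).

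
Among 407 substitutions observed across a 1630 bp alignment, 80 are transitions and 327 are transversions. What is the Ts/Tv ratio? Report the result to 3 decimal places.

0.245

R = 80/327 = 0.244648… ≈ 0.245 (to 3 d.p.).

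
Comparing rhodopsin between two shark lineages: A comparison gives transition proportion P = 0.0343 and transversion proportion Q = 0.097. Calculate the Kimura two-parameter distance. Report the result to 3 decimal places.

0.144

Under the Kimura two-parameter model, d = −½ ln(1 − 2P − Q) − ¼ ln(1 − 2Q).
1 − 2P − Q = 0.8344, giving −½ ln(0.8344) = 0.090521.
1 − 2Q = 0.806, giving −¼ ln(0.806) = 0.053918.
d = 0.090521 + 0.053918 = 0.144439.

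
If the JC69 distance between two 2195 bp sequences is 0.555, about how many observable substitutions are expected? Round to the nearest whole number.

861

Invert JC69: p = (3/4)(1 − e^(−4d/3)) = 0.75 × (1 − e^(-0.74)) = 0.75 × (1 − 0.477114) = 0.392165.
Expected differing sites = pL ≈ 0.392165 × 2195 = 860.802175 ≈ 861.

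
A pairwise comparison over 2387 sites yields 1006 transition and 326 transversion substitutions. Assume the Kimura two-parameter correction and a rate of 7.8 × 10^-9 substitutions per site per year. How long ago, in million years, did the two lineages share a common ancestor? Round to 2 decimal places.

129.66

P = 1006/2387 ≈ 0.42145 and Q = 326/2387 ≈ 0.136573.
Under the Kimura two-parameter model, d = −½ ln(1 − 2P − Q) − ¼ ln(1 − 2Q).
1 − 2P − Q = 0.020527, giving −½ ln(0.020527) = 1.943007.
1 − 2Q = 0.726854, giving −¼ ln(0.726854) = 0.079757.
d = 1.943007 + 0.079757 = 2.022764.
Under a molecular clock d = 2μt, so t = d/(2μ) = 2.022764 / (2 × 7.8 × 10^-9) = 129.66 million years.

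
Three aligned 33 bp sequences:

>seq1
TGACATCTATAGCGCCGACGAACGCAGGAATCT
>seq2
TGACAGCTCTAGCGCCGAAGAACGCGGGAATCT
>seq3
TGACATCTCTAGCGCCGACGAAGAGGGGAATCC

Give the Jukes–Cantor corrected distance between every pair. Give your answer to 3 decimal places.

d(seq1,seq2) = 0.132, d(seq1,seq3) = 0.208, d(seq2,seq3) = 0.208

seq1–seq2: 4/33 sites differ → p ≈ 0.121212, d = −0.75 ln(1 − 0.161616) = 0.132209 ≈ 0.132.
seq1–seq3: 6/33 sites differ → p ≈ 0.181818, d = −0.75 ln(1 − 0.242424) = 0.208224 ≈ 0.208.
seq2–seq3: 6/33 sites differ → p ≈ 0.181818, d = −0.75 ln(1 − 0.242424) = 0.208224 ≈ 0.208.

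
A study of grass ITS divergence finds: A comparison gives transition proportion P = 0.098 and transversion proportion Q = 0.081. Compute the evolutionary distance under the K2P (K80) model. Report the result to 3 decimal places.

Under the Kimura two-parameter model, d = −½ ln(1 − 2P − Q) − ¼ ln(1 − 2Q).
1 − 2P − Q = 0.723, giving −½ ln(0.723) = 0.162173.
1 − 2Q = 0.838, giving −¼ ln(0.838) = 0.044184.
d = 0.162173 + 0.044184 = 0.206357.

0.206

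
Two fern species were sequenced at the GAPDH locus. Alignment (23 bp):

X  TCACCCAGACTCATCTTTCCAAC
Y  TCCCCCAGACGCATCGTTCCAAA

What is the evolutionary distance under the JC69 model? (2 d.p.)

The sequences differ at 4 of 23 sites (3, 11, 16, 23), so p = 4/23 ≈ 0.173913.
d = −(3/4) ln(1 − 4p/3) = −0.75 ln(1 − 0.231884) = −0.75 ln(0.768116)
  = −0.75 × (-0.263815) = 0.197861 substitutions/site.

0.20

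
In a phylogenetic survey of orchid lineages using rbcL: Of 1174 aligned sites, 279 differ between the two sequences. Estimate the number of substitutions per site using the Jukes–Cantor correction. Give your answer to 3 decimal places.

p = 279/1174 ≈ 0.237649.
d = −(3/4) ln(1 − 4p/3) = −0.75 ln(1 − 0.316865) = −0.75 ln(0.683135)
  = −0.75 × (-0.381063) = 0.285797 substitutions/site.

0.286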